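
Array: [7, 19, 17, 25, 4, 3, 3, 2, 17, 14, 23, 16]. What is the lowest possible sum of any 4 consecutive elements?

12

(7, 19, 17, 25) → sum 68
(19, 17, 25, 4) → sum 65
(17, 25, 4, 3) → sum 49
(25, 4, 3, 3) → sum 35
(4, 3, 3, 2) → sum 12
(3, 3, 2, 17) → sum 25
(3, 2, 17, 14) → sum 36
(2, 17, 14, 23) → sum 56
(17, 14, 23, 16) → sum 70
Lowest of these is 12.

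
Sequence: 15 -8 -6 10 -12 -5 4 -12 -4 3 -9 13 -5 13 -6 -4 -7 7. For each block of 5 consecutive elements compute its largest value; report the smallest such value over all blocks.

4

(15, -8, -6, 10, -12) → max 15
(-8, -6, 10, -12, -5) → max 10
(-6, 10, -12, -5, 4) → max 10
(10, -12, -5, 4, -12) → max 10
(-12, -5, 4, -12, -4) → max 4
(-5, 4, -12, -4, 3) → max 4
(4, -12, -4, 3, -9) → max 4
(-12, -4, 3, -9, 13) → max 13
(-4, 3, -9, 13, -5) → max 13
(3, -9, 13, -5, 13) → max 13
(-9, 13, -5, 13, -6) → max 13
(13, -5, 13, -6, -4) → max 13
(-5, 13, -6, -4, -7) → max 13
(13, -6, -4, -7, 7) → max 13
Smallest of these is 4.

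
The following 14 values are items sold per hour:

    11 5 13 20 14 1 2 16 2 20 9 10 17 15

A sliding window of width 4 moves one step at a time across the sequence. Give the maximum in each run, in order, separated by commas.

11 5 13 20 → max 20
5 13 20 14 → max 20
13 20 14 1 → max 20
20 14 1 2 → max 20
14 1 2 16 → max 16
1 2 16 2 → max 16
2 16 2 20 → max 20
16 2 20 9 → max 20
2 20 9 10 → max 20
20 9 10 17 → max 20
9 10 17 15 → max 17

20, 20, 20, 20, 16, 16, 20, 20, 20, 20, 17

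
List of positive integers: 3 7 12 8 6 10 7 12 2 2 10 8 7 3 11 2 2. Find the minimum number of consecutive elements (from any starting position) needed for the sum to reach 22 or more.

3

add 3: running sum 3 < 22
add 7: running sum 10 < 22
end 2: [3, 7, 12] sum 22, len 3
end 3: [7, 12, 8] sum 27, len 3
end 4: [12, 8, 6] sum 26, len 3
end 5: [8, 6, 10] sum 24, len 3
end 6: [6, 10, 7] sum 23, len 3
end 7: [10, 7, 12] sum 29, len 3
end 8: [10, 7, 12, 2] sum 31, len 4
end 9: [7, 12, 2, 2] sum 23, len 4
end 10: [12, 2, 2, 10] sum 26, len 4
end 11: [2, 2, 10, 8] sum 22, len 4
end 12: [10, 8, 7] sum 25, len 3
end 13: [10, 8, 7, 3] sum 28, len 4
end 14: [8, 7, 3, 11] sum 29, len 4
end 15: [7, 3, 11, 2] sum 23, len 4
end 16: [7, 3, 11, 2, 2] sum 25, len 5
Shortest qualifying length: 3.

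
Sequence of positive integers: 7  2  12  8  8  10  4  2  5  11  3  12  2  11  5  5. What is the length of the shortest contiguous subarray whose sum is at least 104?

Extend right; whenever the sum reaches 104, record the length and shrink from the left:
add 7: running sum 7 < 104
add 2: running sum 9 < 104
add 12: running sum 21 < 104
add 8: running sum 29 < 104
add 8: running sum 37 < 104
add 10: running sum 47 < 104
add 4: running sum 51 < 104
add 2: running sum 53 < 104
add 5: running sum 58 < 104
add 11: running sum 69 < 104
add 3: running sum 72 < 104
add 12: running sum 84 < 104
add 2: running sum 86 < 104
add 11: running sum 97 < 104
add 5: running sum 102 < 104
add 5: shortest ending here [7, 2, 12, 8, 8, 10, 4, 2, 5, 11, 3, 12, 2, 11, 5, 5] sum 107, len 16
Shortest qualifying length: 16.

16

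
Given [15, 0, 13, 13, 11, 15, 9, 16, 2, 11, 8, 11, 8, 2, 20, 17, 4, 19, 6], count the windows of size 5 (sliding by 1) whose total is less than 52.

[15, 0, 13, 13, 11] → sum 52
[0, 13, 13, 11, 15] → sum 52
[13, 13, 11, 15, 9] → sum 61
[13, 11, 15, 9, 16] → sum 64
[11, 15, 9, 16, 2] → sum 53
[15, 9, 16, 2, 11] → sum 53
[9, 16, 2, 11, 8] → sum 46  < 52 ✓
[16, 2, 11, 8, 11] → sum 48  < 52 ✓
[2, 11, 8, 11, 8] → sum 40  < 52 ✓
[11, 8, 11, 8, 2] → sum 40  < 52 ✓
[8, 11, 8, 2, 20] → sum 49  < 52 ✓
[11, 8, 2, 20, 17] → sum 58
[8, 2, 20, 17, 4] → sum 51  < 52 ✓
[2, 20, 17, 4, 19] → sum 62
[20, 17, 4, 19, 6] → sum 66
6 windows satisfy the condition.

6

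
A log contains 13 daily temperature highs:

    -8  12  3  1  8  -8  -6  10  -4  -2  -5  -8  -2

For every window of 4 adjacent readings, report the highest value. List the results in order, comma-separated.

-8 12 3 1 → max 12
12 3 1 8 → max 12
3 1 8 -8 → max 8
1 8 -8 -6 → max 8
8 -8 -6 10 → max 10
-8 -6 10 -4 → max 10
-6 10 -4 -2 → max 10
10 -4 -2 -5 → max 10
-4 -2 -5 -8 → max -2
-2 -5 -8 -2 → max -2

12, 12, 8, 8, 10, 10, 10, 10, -2, -2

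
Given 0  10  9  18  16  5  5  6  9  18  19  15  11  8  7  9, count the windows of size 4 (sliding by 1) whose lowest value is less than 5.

1

0 10 9 18 → min 0  < 5 ✓
10 9 18 16 → min 9
9 18 16 5 → min 5
18 16 5 5 → min 5
16 5 5 6 → min 5
5 5 6 9 → min 5
5 6 9 18 → min 5
6 9 18 19 → min 6
9 18 19 15 → min 9
18 19 15 11 → min 11
19 15 11 8 → min 8
15 11 8 7 → min 7
11 8 7 9 → min 7
1 window satisfy the condition.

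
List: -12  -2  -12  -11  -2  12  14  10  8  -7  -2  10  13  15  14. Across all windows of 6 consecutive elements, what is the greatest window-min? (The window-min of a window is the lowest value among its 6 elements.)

-12 -2 -12 -11 -2 12 → min -12
-2 -12 -11 -2 12 14 → min -12
-12 -11 -2 12 14 10 → min -12
-11 -2 12 14 10 8 → min -11
-2 12 14 10 8 -7 → min -7
12 14 10 8 -7 -2 → min -7
14 10 8 -7 -2 10 → min -7
10 8 -7 -2 10 13 → min -7
8 -7 -2 10 13 15 → min -7
-7 -2 10 13 15 14 → min -7
Greatest of these is -7.

-7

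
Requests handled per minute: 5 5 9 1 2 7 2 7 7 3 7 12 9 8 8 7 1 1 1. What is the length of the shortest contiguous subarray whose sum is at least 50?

6

add 5: running sum 5 < 50
add 5: running sum 10 < 50
add 9: running sum 19 < 50
add 1: running sum 20 < 50
add 2: running sum 22 < 50
add 7: running sum 29 < 50
add 2: running sum 31 < 50
add 7: running sum 38 < 50
add 7: running sum 45 < 50
add 3: running sum 48 < 50
add 7: shortest ending here [5, 9, 1, 2, 7, 2, 7, 7, 3, 7] sum 50, len 10
add 12: shortest ending here [9, 1, 2, 7, 2, 7, 7, 3, 7, 12] sum 57, len 10
add 9: shortest ending here [7, 2, 7, 7, 3, 7, 12, 9] sum 54, len 8
add 8: shortest ending here [7, 7, 3, 7, 12, 9, 8] sum 53, len 7
add 8: shortest ending here [7, 3, 7, 12, 9, 8, 8] sum 54, len 7
add 7: shortest ending here [7, 12, 9, 8, 8, 7] sum 51, len 6
add 1: shortest ending here [7, 12, 9, 8, 8, 7, 1] sum 52, len 7
add 1: shortest ending here [7, 12, 9, 8, 8, 7, 1, 1] sum 53, len 8
add 1: shortest ending here [7, 12, 9, 8, 8, 7, 1, 1, 1] sum 54, len 9
Shortest qualifying length: 6.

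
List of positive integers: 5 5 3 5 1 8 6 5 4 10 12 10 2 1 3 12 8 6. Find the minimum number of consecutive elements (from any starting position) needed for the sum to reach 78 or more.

12

add 5: running sum 5 < 78
add 5: running sum 10 < 78
add 3: running sum 13 < 78
add 5: running sum 18 < 78
add 1: running sum 19 < 78
add 8: running sum 27 < 78
add 6: running sum 33 < 78
add 5: running sum 38 < 78
add 4: running sum 42 < 78
add 10: running sum 52 < 78
add 12: running sum 64 < 78
add 10: running sum 74 < 78
add 2: running sum 76 < 78
add 1: running sum 77 < 78
add 3: shortest ending here [5, 5, 3, 5, 1, 8, 6, 5, 4, 10, 12, 10, 2, 1, 3] sum 80, len 15
add 12: shortest ending here [5, 1, 8, 6, 5, 4, 10, 12, 10, 2, 1, 3, 12] sum 79, len 13
add 8: shortest ending here [8, 6, 5, 4, 10, 12, 10, 2, 1, 3, 12, 8] sum 81, len 12
add 6: shortest ending here [6, 5, 4, 10, 12, 10, 2, 1, 3, 12, 8, 6] sum 79, len 12
Shortest qualifying length: 12.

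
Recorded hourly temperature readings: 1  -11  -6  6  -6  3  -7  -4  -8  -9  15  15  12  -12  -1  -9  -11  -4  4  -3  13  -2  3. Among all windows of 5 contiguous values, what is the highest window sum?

29

[1, -11, -6, 6, -6] → sum -16
[-11, -6, 6, -6, 3] → sum -14
[-6, 6, -6, 3, -7] → sum -10
[6, -6, 3, -7, -4] → sum -8
[-6, 3, -7, -4, -8] → sum -22
[3, -7, -4, -8, -9] → sum -25
[-7, -4, -8, -9, 15] → sum -13
[-4, -8, -9, 15, 15] → sum 9
[-8, -9, 15, 15, 12] → sum 25
[-9, 15, 15, 12, -12] → sum 21
[15, 15, 12, -12, -1] → sum 29
[15, 12, -12, -1, -9] → sum 5
[12, -12, -1, -9, -11] → sum -21
[-12, -1, -9, -11, -4] → sum -37
[-1, -9, -11, -4, 4] → sum -21
[-9, -11, -4, 4, -3] → sum -23
[-11, -4, 4, -3, 13] → sum -1
[-4, 4, -3, 13, -2] → sum 8
[4, -3, 13, -2, 3] → sum 15
Highest of these is 29.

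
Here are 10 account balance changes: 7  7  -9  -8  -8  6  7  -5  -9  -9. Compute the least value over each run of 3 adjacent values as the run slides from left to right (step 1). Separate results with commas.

-9, -9, -9, -8, -8, -5, -9, -9

7 7 -9 → min -9
7 -9 -8 → min -9
-9 -8 -8 → min -9
-8 -8 6 → min -8
-8 6 7 → min -8
6 7 -5 → min -5
7 -5 -9 → min -9
-5 -9 -9 → min -9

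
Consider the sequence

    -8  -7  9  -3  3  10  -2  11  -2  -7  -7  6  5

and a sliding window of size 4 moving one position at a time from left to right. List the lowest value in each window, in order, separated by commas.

Sliding a size-4 window across the 13 values:
[-8, -7, 9, -3] → min -8
[-7, 9, -3, 3] → min -7
[9, -3, 3, 10] → min -3
[-3, 3, 10, -2] → min -3
[3, 10, -2, 11] → min -2
[10, -2, 11, -2] → min -2
[-2, 11, -2, -7] → min -7
[11, -2, -7, -7] → min -7
[-2, -7, -7, 6] → min -7
[-7, -7, 6, 5] → min -7

-8, -7, -3, -3, -2, -2, -7, -7, -7, -7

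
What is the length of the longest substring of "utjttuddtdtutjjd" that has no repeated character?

add u: [u] len 1
add t: [u, t] len 2
add j: [u, t, j] len 3
add t (repeat t, move left end past it): [j, t] len 2
add t (repeat t, move left end past it): [t] len 1
add u: [t, u] len 2
add d: [t, u, d] len 3
add d (repeat d, move left end past it): [d] len 1
add t: [d, t] len 2
add d (repeat d, move left end past it): [t, d] len 2
add t (repeat t, move left end past it): [d, t] len 2
add u: [d, t, u] len 3
add t (repeat t, move left end past it): [u, t] len 2
add j: [u, t, j] len 3
add j (repeat j, move left end past it): [j] len 1
add d: [j, d] len 2
Longest all-distinct length: 3.

3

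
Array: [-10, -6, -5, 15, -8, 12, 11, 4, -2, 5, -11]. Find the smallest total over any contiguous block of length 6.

-2

[-10, -6, -5, 15, -8, 12] → sum -2
[-6, -5, 15, -8, 12, 11] → sum 19
[-5, 15, -8, 12, 11, 4] → sum 29
[15, -8, 12, 11, 4, -2] → sum 32
[-8, 12, 11, 4, -2, 5] → sum 22
[12, 11, 4, -2, 5, -11] → sum 19
Smallest of these is -2.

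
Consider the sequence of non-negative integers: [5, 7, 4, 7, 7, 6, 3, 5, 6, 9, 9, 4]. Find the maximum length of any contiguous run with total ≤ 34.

[5] sum 5 len 1
[5, 7] sum 12 len 2
[5, 7, 4] sum 16 len 3
[5, 7, 4, 7] sum 23 len 4
[5, 7, 4, 7, 7] sum 30 len 5
[7, 4, 7, 7, 6] sum 31 len 5
[7, 4, 7, 7, 6, 3] sum 34 len 6
[4, 7, 7, 6, 3, 5] sum 32 len 6
[7, 7, 6, 3, 5, 6] sum 34 len 6
[6, 3, 5, 6, 9] sum 29 len 5
[3, 5, 6, 9, 9] sum 32 len 5
[5, 6, 9, 9, 4] sum 33 len 5
Longest length seen: 6.

6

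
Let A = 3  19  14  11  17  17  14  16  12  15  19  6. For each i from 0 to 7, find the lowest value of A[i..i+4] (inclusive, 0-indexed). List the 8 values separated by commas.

3 19 14 11 17 → min 3
19 14 11 17 17 → min 11
14 11 17 17 14 → min 11
11 17 17 14 16 → min 11
17 17 14 16 12 → min 12
17 14 16 12 15 → min 12
14 16 12 15 19 → min 12
16 12 15 19 6 → min 6

3, 11, 11, 11, 12, 12, 12, 6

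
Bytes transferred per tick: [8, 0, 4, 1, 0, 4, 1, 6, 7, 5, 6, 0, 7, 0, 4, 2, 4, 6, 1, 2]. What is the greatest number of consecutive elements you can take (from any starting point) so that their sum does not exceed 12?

6

→ 8: sum 8, len 1
→ 0: sum 8, len 2
→ 4: sum 12, len 3
→ 1 (dropped 8): sum 5, len 3
→ 0: sum 5, len 4
→ 4: sum 9, len 5
→ 1: sum 10, len 6
→ 6 (dropped 0, 4): sum 12, len 5
→ 7 (dropped 1, 0, 4, 1, 6): sum 7, len 1
→ 5: sum 12, len 2
→ 6 (dropped 7): sum 11, len 2
→ 0: sum 11, len 3
→ 7 (dropped 5, 6): sum 7, len 2
→ 0: sum 7, len 3
→ 4: sum 11, len 4
→ 2 (dropped 0, 7): sum 6, len 3
→ 4: sum 10, len 4
→ 6 (dropped 0, 4): sum 12, len 3
→ 1 (dropped 2): sum 11, len 3
→ 2 (dropped 4): sum 9, len 3
Longest length seen: 6.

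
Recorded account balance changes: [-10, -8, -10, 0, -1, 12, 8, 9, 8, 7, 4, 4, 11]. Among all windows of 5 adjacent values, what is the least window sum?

-29

Each size-5 window and its sum:
-10 -8 -10 0 -1 → sum -29
-8 -10 0 -1 12 → sum -7
-10 0 -1 12 8 → sum 9
0 -1 12 8 9 → sum 28
-1 12 8 9 8 → sum 36
12 8 9 8 7 → sum 44
8 9 8 7 4 → sum 36
9 8 7 4 4 → sum 32
8 7 4 4 11 → sum 34
Least of these is -29.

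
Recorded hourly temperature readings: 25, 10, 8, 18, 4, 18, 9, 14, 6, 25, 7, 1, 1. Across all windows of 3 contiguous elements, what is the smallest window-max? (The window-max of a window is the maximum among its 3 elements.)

25 10 8 → max 25
10 8 18 → max 18
8 18 4 → max 18
18 4 18 → max 18
4 18 9 → max 18
18 9 14 → max 18
9 14 6 → max 14
14 6 25 → max 25
6 25 7 → max 25
25 7 1 → max 25
7 1 1 → max 7
Smallest of these is 7.

7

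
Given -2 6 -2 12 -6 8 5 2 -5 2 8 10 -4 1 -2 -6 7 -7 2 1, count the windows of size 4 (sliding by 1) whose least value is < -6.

3

[-2, 6, -2, 12] → min -2
[6, -2, 12, -6] → min -6
[-2, 12, -6, 8] → min -6
[12, -6, 8, 5] → min -6
[-6, 8, 5, 2] → min -6
[8, 5, 2, -5] → min -5
[5, 2, -5, 2] → min -5
[2, -5, 2, 8] → min -5
[-5, 2, 8, 10] → min -5
[2, 8, 10, -4] → min -4
[8, 10, -4, 1] → min -4
[10, -4, 1, -2] → min -4
[-4, 1, -2, -6] → min -6
[1, -2, -6, 7] → min -6
[-2, -6, 7, -7] → min -7  < -6 ✓
[-6, 7, -7, 2] → min -7  < -6 ✓
[7, -7, 2, 1] → min -7  < -6 ✓
3 windows satisfy the condition.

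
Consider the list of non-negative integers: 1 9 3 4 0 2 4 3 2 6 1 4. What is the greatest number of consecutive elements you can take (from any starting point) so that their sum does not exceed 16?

Extend to the right; shrink from the left whenever the sum exceeds 16:
→ 1: sum 1, len 1
→ 9: sum 10, len 2
→ 3: sum 13, len 3
→ 4 (dropped 1): sum 16, len 3
→ 0: sum 16, len 4
→ 2 (dropped 9): sum 9, len 4
→ 4: sum 13, len 5
→ 3: sum 16, len 6
→ 2 (dropped 3): sum 15, len 6
→ 6 (dropped 4, 0, 2): sum 15, len 4
→ 1: sum 16, len 5
→ 4 (dropped 4): sum 16, len 5
Longest length seen: 6.

6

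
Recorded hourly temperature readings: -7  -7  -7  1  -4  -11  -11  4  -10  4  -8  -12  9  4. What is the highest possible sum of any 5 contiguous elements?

[-7, -7, -7, 1, -4] → sum -24
[-7, -7, 1, -4, -11] → sum -28
[-7, 1, -4, -11, -11] → sum -32
[1, -4, -11, -11, 4] → sum -21
[-4, -11, -11, 4, -10] → sum -32
[-11, -11, 4, -10, 4] → sum -24
[-11, 4, -10, 4, -8] → sum -21
[4, -10, 4, -8, -12] → sum -22
[-10, 4, -8, -12, 9] → sum -17
[4, -8, -12, 9, 4] → sum -3
Highest of these is -3.

-3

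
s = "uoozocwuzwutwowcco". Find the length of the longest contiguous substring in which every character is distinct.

add u: [u] len 1
add o: [u, o] len 2
add o (repeat o, move left end past it): [o] len 1
add z: [o, z] len 2
add o (repeat o, move left end past it): [z, o] len 2
add c: [z, o, c] len 3
add w: [z, o, c, w] len 4
add u: [z, o, c, w, u] len 5
add z (repeat z, move left end past it): [o, c, w, u, z] len 5
add w (repeat w, move left end past it): [u, z, w] len 3
add u (repeat u, move left end past it): [z, w, u] len 3
add t: [z, w, u, t] len 4
add w (repeat w, move left end past it): [u, t, w] len 3
add o: [u, t, w, o] len 4
add w (repeat w, move left end past it): [o, w] len 2
add c: [o, w, c] len 3
add c (repeat c, move left end past it): [c] len 1
add o: [c, o] len 2
Longest all-distinct length: 5.

5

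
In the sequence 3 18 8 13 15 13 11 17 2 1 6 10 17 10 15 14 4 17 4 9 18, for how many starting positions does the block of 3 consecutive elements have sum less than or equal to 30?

(3, 18, 8) → sum 29  ≤ 30 ✓
(18, 8, 13) → sum 39
(8, 13, 15) → sum 36
(13, 15, 13) → sum 41
(15, 13, 11) → sum 39
(13, 11, 17) → sum 41
(11, 17, 2) → sum 30  ≤ 30 ✓
(17, 2, 1) → sum 20  ≤ 30 ✓
(2, 1, 6) → sum 9  ≤ 30 ✓
(1, 6, 10) → sum 17  ≤ 30 ✓
(6, 10, 17) → sum 33
(10, 17, 10) → sum 37
(17, 10, 15) → sum 42
(10, 15, 14) → sum 39
(15, 14, 4) → sum 33
(14, 4, 17) → sum 35
(4, 17, 4) → sum 25  ≤ 30 ✓
(17, 4, 9) → sum 30  ≤ 30 ✓
(4, 9, 18) → sum 31
7 windows satisfy the condition.

7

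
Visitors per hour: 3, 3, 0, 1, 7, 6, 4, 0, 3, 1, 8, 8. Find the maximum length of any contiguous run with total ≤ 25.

Extend to the right; shrink from the left whenever the sum exceeds 25:
[3] sum 3 len 1
[3, 3] sum 6 len 2
[3, 3, 0] sum 6 len 3
[3, 3, 0, 1] sum 7 len 4
[3, 3, 0, 1, 7] sum 14 len 5
[3, 3, 0, 1, 7, 6] sum 20 len 6
[3, 3, 0, 1, 7, 6, 4] sum 24 len 7
[3, 3, 0, 1, 7, 6, 4, 0] sum 24 len 8
[3, 0, 1, 7, 6, 4, 0, 3] sum 24 len 8
[3, 0, 1, 7, 6, 4, 0, 3, 1] sum 25 len 9
[6, 4, 0, 3, 1, 8] sum 22 len 6
[4, 0, 3, 1, 8, 8] sum 24 len 6
Longest length seen: 9.

9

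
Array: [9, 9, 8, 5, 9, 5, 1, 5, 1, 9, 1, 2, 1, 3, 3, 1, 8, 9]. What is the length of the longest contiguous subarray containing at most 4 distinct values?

Extend right; when distinct count exceeds 4, shrink from the left:
add 9: window [9] (1 distinct), len 1
add 9: window [9, 9] (1 distinct), len 2
add 8: window [9, 9, 8] (2 distinct), len 3
add 5: window [9, 9, 8, 5] (3 distinct), len 4
add 9: window [9, 9, 8, 5, 9] (3 distinct), len 5
add 5: window [9, 9, 8, 5, 9, 5] (3 distinct), len 6
add 1: window [9, 9, 8, 5, 9, 5, 1] (4 distinct), len 7
add 5: window [9, 9, 8, 5, 9, 5, 1, 5] (4 distinct), len 8
add 1: window [9, 9, 8, 5, 9, 5, 1, 5, 1] (4 distinct), len 9
add 9: window [9, 9, 8, 5, 9, 5, 1, 5, 1, 9] (4 distinct), len 10
add 1: window [9, 9, 8, 5, 9, 5, 1, 5, 1, 9, 1] (4 distinct), len 11
add 2: window [5, 9, 5, 1, 5, 1, 9, 1, 2] (4 distinct), len 9
add 1: window [5, 9, 5, 1, 5, 1, 9, 1, 2, 1] (4 distinct), len 10
add 3: window [1, 9, 1, 2, 1, 3] (4 distinct), len 6
add 3: window [1, 9, 1, 2, 1, 3, 3] (4 distinct), len 7
add 1: window [1, 9, 1, 2, 1, 3, 3, 1] (4 distinct), len 8
add 8: window [1, 2, 1, 3, 3, 1, 8] (4 distinct), len 7
add 9: window [1, 3, 3, 1, 8, 9] (4 distinct), len 6
Longest length with ≤4 distinct: 11.

11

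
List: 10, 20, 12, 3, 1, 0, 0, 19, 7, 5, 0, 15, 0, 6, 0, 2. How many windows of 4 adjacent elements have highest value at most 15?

7

[10, 20, 12, 3] → max 20
[20, 12, 3, 1] → max 20
[12, 3, 1, 0] → max 12  ≤ 15 ✓
[3, 1, 0, 0] → max 3  ≤ 15 ✓
[1, 0, 0, 19] → max 19
[0, 0, 19, 7] → max 19
[0, 19, 7, 5] → max 19
[19, 7, 5, 0] → max 19
[7, 5, 0, 15] → max 15  ≤ 15 ✓
[5, 0, 15, 0] → max 15  ≤ 15 ✓
[0, 15, 0, 6] → max 15  ≤ 15 ✓
[15, 0, 6, 0] → max 15  ≤ 15 ✓
[0, 6, 0, 2] → max 6  ≤ 15 ✓
7 windows satisfy the condition.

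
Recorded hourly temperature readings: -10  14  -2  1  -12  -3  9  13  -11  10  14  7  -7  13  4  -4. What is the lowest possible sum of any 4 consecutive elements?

-16

Each size-4 window and its sum:
[-10, 14, -2, 1] → sum 3
[14, -2, 1, -12] → sum 1
[-2, 1, -12, -3] → sum -16
[1, -12, -3, 9] → sum -5
[-12, -3, 9, 13] → sum 7
[-3, 9, 13, -11] → sum 8
[9, 13, -11, 10] → sum 21
[13, -11, 10, 14] → sum 26
[-11, 10, 14, 7] → sum 20
[10, 14, 7, -7] → sum 24
[14, 7, -7, 13] → sum 27
[7, -7, 13, 4] → sum 17
[-7, 13, 4, -4] → sum 6
Lowest of these is -16.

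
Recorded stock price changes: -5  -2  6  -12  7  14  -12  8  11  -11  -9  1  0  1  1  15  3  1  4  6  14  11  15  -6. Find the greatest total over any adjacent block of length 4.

Each size-4 window and its sum:
-5 -2 6 -12 → sum -13
-2 6 -12 7 → sum -1
6 -12 7 14 → sum 15
-12 7 14 -12 → sum -3
7 14 -12 8 → sum 17
14 -12 8 11 → sum 21
-12 8 11 -11 → sum -4
8 11 -11 -9 → sum -1
11 -11 -9 1 → sum -8
-11 -9 1 0 → sum -19
-9 1 0 1 → sum -7
1 0 1 1 → sum 3
0 1 1 15 → sum 17
1 1 15 3 → sum 20
1 15 3 1 → sum 20
15 3 1 4 → sum 23
3 1 4 6 → sum 14
1 4 6 14 → sum 25
4 6 14 11 → sum 35
6 14 11 15 → sum 46
14 11 15 -6 → sum 34
Greatest of these is 46.

46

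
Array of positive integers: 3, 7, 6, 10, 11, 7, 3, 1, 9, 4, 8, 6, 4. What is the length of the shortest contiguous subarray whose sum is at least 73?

add 3: running sum 3 < 73
add 7: running sum 10 < 73
add 6: running sum 16 < 73
add 10: running sum 26 < 73
add 11: running sum 37 < 73
add 7: running sum 44 < 73
add 3: running sum 47 < 73
add 1: running sum 48 < 73
add 9: running sum 57 < 73
add 4: running sum 61 < 73
add 8: running sum 69 < 73
end 11: [3, 7, 6, 10, 11, 7, 3, 1, 9, 4, 8, 6] sum 75, len 12
end 12: [7, 6, 10, 11, 7, 3, 1, 9, 4, 8, 6, 4] sum 76, len 12
Shortest qualifying length: 12.

12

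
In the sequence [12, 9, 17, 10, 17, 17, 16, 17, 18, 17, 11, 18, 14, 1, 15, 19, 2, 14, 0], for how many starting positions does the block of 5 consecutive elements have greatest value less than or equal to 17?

4

[12, 9, 17, 10, 17] → max 17  ≤ 17 ✓
[9, 17, 10, 17, 17] → max 17  ≤ 17 ✓
[17, 10, 17, 17, 16] → max 17  ≤ 17 ✓
[10, 17, 17, 16, 17] → max 17  ≤ 17 ✓
[17, 17, 16, 17, 18] → max 18
[17, 16, 17, 18, 17] → max 18
[16, 17, 18, 17, 11] → max 18
[17, 18, 17, 11, 18] → max 18
[18, 17, 11, 18, 14] → max 18
[17, 11, 18, 14, 1] → max 18
[11, 18, 14, 1, 15] → max 18
[18, 14, 1, 15, 19] → max 19
[14, 1, 15, 19, 2] → max 19
[1, 15, 19, 2, 14] → max 19
[15, 19, 2, 14, 0] → max 19
4 windows satisfy the condition.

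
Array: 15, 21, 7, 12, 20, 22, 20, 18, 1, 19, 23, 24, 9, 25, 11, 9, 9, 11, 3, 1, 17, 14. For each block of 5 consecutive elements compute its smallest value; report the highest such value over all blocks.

15 21 7 12 20 → min 7
21 7 12 20 22 → min 7
7 12 20 22 20 → min 7
12 20 22 20 18 → min 12
20 22 20 18 1 → min 1
22 20 18 1 19 → min 1
20 18 1 19 23 → min 1
18 1 19 23 24 → min 1
1 19 23 24 9 → min 1
19 23 24 9 25 → min 9
23 24 9 25 11 → min 9
24 9 25 11 9 → min 9
9 25 11 9 9 → min 9
25 11 9 9 11 → min 9
11 9 9 11 3 → min 3
9 9 11 3 1 → min 1
9 11 3 1 17 → min 1
11 3 1 17 14 → min 1
Highest of these is 12.

12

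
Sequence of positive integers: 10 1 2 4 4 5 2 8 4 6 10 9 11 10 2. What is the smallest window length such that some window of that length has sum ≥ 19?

add 10: running sum 10 < 19
add 1: running sum 11 < 19
add 2: running sum 13 < 19
add 4: running sum 17 < 19
add 4: shortest ending here [10, 1, 2, 4, 4] sum 21, len 5
add 5: shortest ending here [10, 1, 2, 4, 4, 5] sum 26, len 6
add 2: shortest ending here [10, 1, 2, 4, 4, 5, 2] sum 28, len 7
add 8: shortest ending here [4, 5, 2, 8] sum 19, len 4
add 4: shortest ending here [5, 2, 8, 4] sum 19, len 4
add 6: shortest ending here [2, 8, 4, 6] sum 20, len 4
add 10: shortest ending here [4, 6, 10] sum 20, len 3
add 9: shortest ending here [10, 9] sum 19, len 2
add 11: shortest ending here [9, 11] sum 20, len 2
add 10: shortest ending here [11, 10] sum 21, len 2
add 2: shortest ending here [11, 10, 2] sum 23, len 3
Shortest qualifying length: 2.

2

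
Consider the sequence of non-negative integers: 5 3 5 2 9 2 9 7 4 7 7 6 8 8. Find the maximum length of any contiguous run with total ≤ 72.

12

→ 5: sum 5, len 1
→ 3: sum 8, len 2
→ 5: sum 13, len 3
→ 2: sum 15, len 4
→ 9: sum 24, len 5
→ 2: sum 26, len 6
→ 9: sum 35, len 7
→ 7: sum 42, len 8
→ 4: sum 46, len 9
→ 7: sum 53, len 10
→ 7: sum 60, len 11
→ 6: sum 66, len 12
→ 8 (dropped 5): sum 69, len 12
→ 8 (dropped 3, 5): sum 69, len 11
Longest length seen: 12.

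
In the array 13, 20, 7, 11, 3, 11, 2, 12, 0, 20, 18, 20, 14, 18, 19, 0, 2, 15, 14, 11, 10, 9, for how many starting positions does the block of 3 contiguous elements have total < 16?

13 20 7 → sum 40
20 7 11 → sum 38
7 11 3 → sum 21
11 3 11 → sum 25
3 11 2 → sum 16
11 2 12 → sum 25
2 12 0 → sum 14  < 16 ✓
12 0 20 → sum 32
0 20 18 → sum 38
20 18 20 → sum 58
18 20 14 → sum 52
20 14 18 → sum 52
14 18 19 → sum 51
18 19 0 → sum 37
19 0 2 → sum 21
0 2 15 → sum 17
2 15 14 → sum 31
15 14 11 → sum 40
14 11 10 → sum 35
11 10 9 → sum 30
1 window satisfy the condition.

1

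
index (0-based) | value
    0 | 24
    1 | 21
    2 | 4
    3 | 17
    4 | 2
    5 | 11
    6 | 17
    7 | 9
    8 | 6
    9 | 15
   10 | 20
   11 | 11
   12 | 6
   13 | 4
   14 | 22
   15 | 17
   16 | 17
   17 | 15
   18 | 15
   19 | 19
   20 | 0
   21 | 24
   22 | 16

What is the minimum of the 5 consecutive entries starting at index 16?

Elements at indices 16..20: 17, 15, 15, 19, 0
min(17, 15, 15, 19, 0) = 0

0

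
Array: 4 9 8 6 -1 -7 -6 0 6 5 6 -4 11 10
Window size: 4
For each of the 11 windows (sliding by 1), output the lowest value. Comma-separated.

[4, 9, 8, 6] → min 4
[9, 8, 6, -1] → min -1
[8, 6, -1, -7] → min -7
[6, -1, -7, -6] → min -7
[-1, -7, -6, 0] → min -7
[-7, -6, 0, 6] → min -7
[-6, 0, 6, 5] → min -6
[0, 6, 5, 6] → min 0
[6, 5, 6, -4] → min -4
[5, 6, -4, 11] → min -4
[6, -4, 11, 10] → min -4

4, -1, -7, -7, -7, -7, -6, 0, -4, -4, -4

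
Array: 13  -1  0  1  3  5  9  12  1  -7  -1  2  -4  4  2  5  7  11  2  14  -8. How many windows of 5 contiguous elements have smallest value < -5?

13 -1 0 1 3 → min -1
-1 0 1 3 5 → min -1
0 1 3 5 9 → min 0
1 3 5 9 12 → min 1
3 5 9 12 1 → min 1
5 9 12 1 -7 → min -7  < -5 ✓
9 12 1 -7 -1 → min -7  < -5 ✓
12 1 -7 -1 2 → min -7  < -5 ✓
1 -7 -1 2 -4 → min -7  < -5 ✓
-7 -1 2 -4 4 → min -7  < -5 ✓
-1 2 -4 4 2 → min -4
2 -4 4 2 5 → min -4
-4 4 2 5 7 → min -4
4 2 5 7 11 → min 2
2 5 7 11 2 → min 2
5 7 11 2 14 → min 2
7 11 2 14 -8 → min -8  < -5 ✓
6 windows satisfy the condition.

6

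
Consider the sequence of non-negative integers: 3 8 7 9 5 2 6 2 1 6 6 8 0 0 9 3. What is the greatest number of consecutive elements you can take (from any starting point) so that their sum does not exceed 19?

[3] sum 3 len 1
[3, 8] sum 11 len 2
[3, 8, 7] sum 18 len 3
[7, 9] sum 16 len 2
[9, 5] sum 14 len 2
[9, 5, 2] sum 16 len 3
[5, 2, 6] sum 13 len 3
[5, 2, 6, 2] sum 15 len 4
[5, 2, 6, 2, 1] sum 16 len 5
[2, 6, 2, 1, 6] sum 17 len 5
[2, 1, 6, 6] sum 15 len 4
[6, 8] sum 14 len 2
[6, 8, 0] sum 14 len 3
[6, 8, 0, 0] sum 14 len 4
[8, 0, 0, 9] sum 17 len 4
[0, 0, 9, 3] sum 12 len 4
Longest length seen: 5.

5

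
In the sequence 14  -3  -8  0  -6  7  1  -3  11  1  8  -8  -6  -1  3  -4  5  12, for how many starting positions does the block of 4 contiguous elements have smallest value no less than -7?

(14, -3, -8, 0) → min -8
(-3, -8, 0, -6) → min -8
(-8, 0, -6, 7) → min -8
(0, -6, 7, 1) → min -6  ≥ -7 ✓
(-6, 7, 1, -3) → min -6  ≥ -7 ✓
(7, 1, -3, 11) → min -3  ≥ -7 ✓
(1, -3, 11, 1) → min -3  ≥ -7 ✓
(-3, 11, 1, 8) → min -3  ≥ -7 ✓
(11, 1, 8, -8) → min -8
(1, 8, -8, -6) → min -8
(8, -8, -6, -1) → min -8
(-8, -6, -1, 3) → min -8
(-6, -1, 3, -4) → min -6  ≥ -7 ✓
(-1, 3, -4, 5) → min -4  ≥ -7 ✓
(3, -4, 5, 12) → min -4  ≥ -7 ✓
8 windows satisfy the condition.

8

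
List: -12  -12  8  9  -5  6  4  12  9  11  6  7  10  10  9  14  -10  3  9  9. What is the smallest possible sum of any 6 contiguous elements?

Window sums for each of the 15 positions:
(-12, -12, 8, 9, -5, 6) → sum -6
(-12, 8, 9, -5, 6, 4) → sum 10
(8, 9, -5, 6, 4, 12) → sum 34
(9, -5, 6, 4, 12, 9) → sum 35
(-5, 6, 4, 12, 9, 11) → sum 37
(6, 4, 12, 9, 11, 6) → sum 48
(4, 12, 9, 11, 6, 7) → sum 49
(12, 9, 11, 6, 7, 10) → sum 55
(9, 11, 6, 7, 10, 10) → sum 53
(11, 6, 7, 10, 10, 9) → sum 53
(6, 7, 10, 10, 9, 14) → sum 56
(7, 10, 10, 9, 14, -10) → sum 40
(10, 10, 9, 14, -10, 3) → sum 36
(10, 9, 14, -10, 3, 9) → sum 35
(9, 14, -10, 3, 9, 9) → sum 34
Smallest of these is -6.

-6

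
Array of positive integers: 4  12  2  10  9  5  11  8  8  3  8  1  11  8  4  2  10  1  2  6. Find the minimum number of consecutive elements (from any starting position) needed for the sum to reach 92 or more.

add 4: running sum 4 < 92
add 12: running sum 16 < 92
add 2: running sum 18 < 92
add 10: running sum 28 < 92
add 9: running sum 37 < 92
add 5: running sum 42 < 92
add 11: running sum 53 < 92
add 8: running sum 61 < 92
add 8: running sum 69 < 92
add 3: running sum 72 < 92
add 8: running sum 80 < 92
add 1: running sum 81 < 92
end 12: [4, 12, 2, 10, 9, 5, 11, 8, 8, 3, 8, 1, 11] sum 92, len 13
end 13: [12, 2, 10, 9, 5, 11, 8, 8, 3, 8, 1, 11, 8] sum 96, len 13
end 14: [12, 2, 10, 9, 5, 11, 8, 8, 3, 8, 1, 11, 8, 4] sum 100, len 14
end 15: [12, 2, 10, 9, 5, 11, 8, 8, 3, 8, 1, 11, 8, 4, 2] sum 102, len 15
end 16: [10, 9, 5, 11, 8, 8, 3, 8, 1, 11, 8, 4, 2, 10] sum 98, len 14
end 17: [10, 9, 5, 11, 8, 8, 3, 8, 1, 11, 8, 4, 2, 10, 1] sum 99, len 15
end 18: [10, 9, 5, 11, 8, 8, 3, 8, 1, 11, 8, 4, 2, 10, 1, 2] sum 101, len 16
end 19: [9, 5, 11, 8, 8, 3, 8, 1, 11, 8, 4, 2, 10, 1, 2, 6] sum 97, len 16
Shortest qualifying length: 13.

13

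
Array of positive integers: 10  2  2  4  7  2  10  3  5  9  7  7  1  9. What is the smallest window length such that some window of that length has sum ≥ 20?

add 10: running sum 10 < 20
add 2: running sum 12 < 20
add 2: running sum 14 < 20
add 4: running sum 18 < 20
add 7: shortest ending here [10, 2, 2, 4, 7] sum 25, len 5
add 2: shortest ending here [10, 2, 2, 4, 7, 2] sum 27, len 6
add 10: shortest ending here [4, 7, 2, 10] sum 23, len 4
add 3: shortest ending here [7, 2, 10, 3] sum 22, len 4
add 5: shortest ending here [2, 10, 3, 5] sum 20, len 4
add 9: shortest ending here [10, 3, 5, 9] sum 27, len 4
add 7: shortest ending here [5, 9, 7] sum 21, len 3
add 7: shortest ending here [9, 7, 7] sum 23, len 3
add 1: shortest ending here [9, 7, 7, 1] sum 24, len 4
add 9: shortest ending here [7, 7, 1, 9] sum 24, len 4
Shortest qualifying length: 3.

3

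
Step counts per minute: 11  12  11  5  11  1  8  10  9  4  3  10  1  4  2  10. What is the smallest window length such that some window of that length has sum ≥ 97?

14

add 11: running sum 11 < 97
add 12: running sum 23 < 97
add 11: running sum 34 < 97
add 5: running sum 39 < 97
add 11: running sum 50 < 97
add 1: running sum 51 < 97
add 8: running sum 59 < 97
add 10: running sum 69 < 97
add 9: running sum 78 < 97
add 4: running sum 82 < 97
add 3: running sum 85 < 97
add 10: running sum 95 < 97
add 1: running sum 96 < 97
add 4: shortest ending here [11, 12, 11, 5, 11, 1, 8, 10, 9, 4, 3, 10, 1, 4] sum 100, len 14
add 2: shortest ending here [11, 12, 11, 5, 11, 1, 8, 10, 9, 4, 3, 10, 1, 4, 2] sum 102, len 15
add 10: shortest ending here [12, 11, 5, 11, 1, 8, 10, 9, 4, 3, 10, 1, 4, 2, 10] sum 101, len 15
Shortest qualifying length: 14.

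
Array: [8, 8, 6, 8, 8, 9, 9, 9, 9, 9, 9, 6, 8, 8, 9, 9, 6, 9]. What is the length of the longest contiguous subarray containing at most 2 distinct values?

Extend right; when distinct count exceeds 2, shrink from the left:
add 8: window [8] (1 distinct), len 1
add 8: window [8, 8] (1 distinct), len 2
add 6: window [8, 8, 6] (2 distinct), len 3
add 8: window [8, 8, 6, 8] (2 distinct), len 4
add 8: window [8, 8, 6, 8, 8] (2 distinct), len 5
add 9: window [8, 8, 9] (2 distinct), len 3
add 9: window [8, 8, 9, 9] (2 distinct), len 4
add 9: window [8, 8, 9, 9, 9] (2 distinct), len 5
add 9: window [8, 8, 9, 9, 9, 9] (2 distinct), len 6
add 9: window [8, 8, 9, 9, 9, 9, 9] (2 distinct), len 7
add 9: window [8, 8, 9, 9, 9, 9, 9, 9] (2 distinct), len 8
add 6: window [9, 9, 9, 9, 9, 9, 6] (2 distinct), len 7
add 8: window [6, 8] (2 distinct), len 2
add 8: window [6, 8, 8] (2 distinct), len 3
add 9: window [8, 8, 9] (2 distinct), len 3
add 9: window [8, 8, 9, 9] (2 distinct), len 4
add 6: window [9, 9, 6] (2 distinct), len 3
add 9: window [9, 9, 6, 9] (2 distinct), len 4
Longest length with ≤2 distinct: 8.

8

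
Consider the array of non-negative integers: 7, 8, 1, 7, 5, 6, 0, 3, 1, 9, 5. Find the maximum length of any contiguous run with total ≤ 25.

7

→ 7: sum 7, len 1
→ 8: sum 15, len 2
→ 1: sum 16, len 3
→ 7: sum 23, len 4
→ 5 (dropped 7): sum 21, len 4
→ 6 (dropped 8): sum 19, len 4
→ 0: sum 19, len 5
→ 3: sum 22, len 6
→ 1: sum 23, len 7
→ 9 (dropped 1, 7): sum 24, len 6
→ 5 (dropped 5): sum 24, len 6
Longest length seen: 7.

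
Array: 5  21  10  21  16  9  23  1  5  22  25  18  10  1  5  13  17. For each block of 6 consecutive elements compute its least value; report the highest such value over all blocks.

9

(5, 21, 10, 21, 16, 9) → min 5
(21, 10, 21, 16, 9, 23) → min 9
(10, 21, 16, 9, 23, 1) → min 1
(21, 16, 9, 23, 1, 5) → min 1
(16, 9, 23, 1, 5, 22) → min 1
(9, 23, 1, 5, 22, 25) → min 1
(23, 1, 5, 22, 25, 18) → min 1
(1, 5, 22, 25, 18, 10) → min 1
(5, 22, 25, 18, 10, 1) → min 1
(22, 25, 18, 10, 1, 5) → min 1
(25, 18, 10, 1, 5, 13) → min 1
(18, 10, 1, 5, 13, 17) → min 1
Highest of these is 9.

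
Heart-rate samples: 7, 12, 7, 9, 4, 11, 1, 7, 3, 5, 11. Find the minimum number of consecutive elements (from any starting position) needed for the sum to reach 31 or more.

add 7: running sum 7 < 31
add 12: running sum 19 < 31
add 7: running sum 26 < 31
add 9: shortest ending here [7, 12, 7, 9] sum 35, len 4
add 4: shortest ending here [12, 7, 9, 4] sum 32, len 4
add 11: shortest ending here [7, 9, 4, 11] sum 31, len 4
add 1: shortest ending here [7, 9, 4, 11, 1] sum 32, len 5
add 7: shortest ending here [9, 4, 11, 1, 7] sum 32, len 5
add 3: shortest ending here [9, 4, 11, 1, 7, 3] sum 35, len 6
add 5: shortest ending here [4, 11, 1, 7, 3, 5] sum 31, len 6
add 11: shortest ending here [11, 1, 7, 3, 5, 11] sum 38, len 6
Shortest qualifying length: 4.

4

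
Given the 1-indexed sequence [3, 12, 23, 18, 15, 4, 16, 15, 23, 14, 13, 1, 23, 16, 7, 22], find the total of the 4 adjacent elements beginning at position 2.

68

Elements at indices 2..5: 12, 23, 18, 15
sum(12, 23, 18, 15) = 68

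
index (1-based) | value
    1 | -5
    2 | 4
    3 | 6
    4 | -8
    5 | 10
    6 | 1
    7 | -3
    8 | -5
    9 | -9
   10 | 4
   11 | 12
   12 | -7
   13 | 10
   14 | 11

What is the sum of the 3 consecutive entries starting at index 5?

8

Elements at indices 5..7: 10, 1, -3
sum(10, 1, -3) = 8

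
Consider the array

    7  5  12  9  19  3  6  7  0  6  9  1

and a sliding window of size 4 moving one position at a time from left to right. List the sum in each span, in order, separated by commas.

[7, 5, 12, 9] → sum 33
[5, 12, 9, 19] → sum 45
[12, 9, 19, 3] → sum 43
[9, 19, 3, 6] → sum 37
[19, 3, 6, 7] → sum 35
[3, 6, 7, 0] → sum 16
[6, 7, 0, 6] → sum 19
[7, 0, 6, 9] → sum 22
[0, 6, 9, 1] → sum 16

33, 45, 43, 37, 35, 16, 19, 22, 16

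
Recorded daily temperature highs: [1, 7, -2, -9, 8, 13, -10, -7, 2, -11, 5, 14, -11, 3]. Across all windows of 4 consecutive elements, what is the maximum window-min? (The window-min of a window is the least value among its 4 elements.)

(1, 7, -2, -9) → min -9
(7, -2, -9, 8) → min -9
(-2, -9, 8, 13) → min -9
(-9, 8, 13, -10) → min -10
(8, 13, -10, -7) → min -10
(13, -10, -7, 2) → min -10
(-10, -7, 2, -11) → min -11
(-7, 2, -11, 5) → min -11
(2, -11, 5, 14) → min -11
(-11, 5, 14, -11) → min -11
(5, 14, -11, 3) → min -11
Maximum of these is -9.

-9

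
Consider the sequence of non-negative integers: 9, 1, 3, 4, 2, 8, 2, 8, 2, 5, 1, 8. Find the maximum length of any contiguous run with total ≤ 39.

Extend to the right; shrink from the left whenever the sum exceeds 39:
add 9: [9] sum 9, len 1
add 1: [9, 1] sum 10, len 2
add 3: [9, 1, 3] sum 13, len 3
add 4: [9, 1, 3, 4] sum 17, len 4
add 2: [9, 1, 3, 4, 2] sum 19, len 5
add 8: [9, 1, 3, 4, 2, 8] sum 27, len 6
add 2: [9, 1, 3, 4, 2, 8, 2] sum 29, len 7
add 8: [9, 1, 3, 4, 2, 8, 2, 8] sum 37, len 8
add 2: [9, 1, 3, 4, 2, 8, 2, 8, 2] sum 39, len 9
add 5: [1, 3, 4, 2, 8, 2, 8, 2, 5] sum 35, len 9
add 1: [1, 3, 4, 2, 8, 2, 8, 2, 5, 1] sum 36, len 10
add 8: [2, 8, 2, 8, 2, 5, 1, 8] sum 36, len 8
Longest length seen: 10.

10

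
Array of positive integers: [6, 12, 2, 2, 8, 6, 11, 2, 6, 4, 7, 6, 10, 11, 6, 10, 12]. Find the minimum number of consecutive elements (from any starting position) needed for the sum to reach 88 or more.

12

Extend right; whenever the sum reaches 88, record the length and shrink from the left:
add 6: running sum 6 < 88
add 12: running sum 18 < 88
add 2: running sum 20 < 88
add 2: running sum 22 < 88
add 8: running sum 30 < 88
add 6: running sum 36 < 88
add 11: running sum 47 < 88
add 2: running sum 49 < 88
add 6: running sum 55 < 88
add 4: running sum 59 < 88
add 7: running sum 66 < 88
add 6: running sum 72 < 88
add 10: running sum 82 < 88
add 11: shortest ending here [6, 12, 2, 2, 8, 6, 11, 2, 6, 4, 7, 6, 10, 11] sum 93, len 14
add 6: shortest ending here [12, 2, 2, 8, 6, 11, 2, 6, 4, 7, 6, 10, 11, 6] sum 93, len 14
add 10: shortest ending here [2, 8, 6, 11, 2, 6, 4, 7, 6, 10, 11, 6, 10] sum 89, len 13
add 12: shortest ending here [6, 11, 2, 6, 4, 7, 6, 10, 11, 6, 10, 12] sum 91, len 12
Shortest qualifying length: 12.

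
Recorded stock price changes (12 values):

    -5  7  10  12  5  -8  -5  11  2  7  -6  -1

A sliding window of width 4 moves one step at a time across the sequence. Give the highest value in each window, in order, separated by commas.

Sliding a size-4 window across the 12 values:
(-5, 7, 10, 12) → max 12
(7, 10, 12, 5) → max 12
(10, 12, 5, -8) → max 12
(12, 5, -8, -5) → max 12
(5, -8, -5, 11) → max 11
(-8, -5, 11, 2) → max 11
(-5, 11, 2, 7) → max 11
(11, 2, 7, -6) → max 11
(2, 7, -6, -1) → max 7

12, 12, 12, 12, 11, 11, 11, 11, 7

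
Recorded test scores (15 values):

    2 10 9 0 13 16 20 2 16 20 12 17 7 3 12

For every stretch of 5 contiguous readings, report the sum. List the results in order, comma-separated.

34, 48, 58, 51, 67, 74, 70, 67, 72, 59, 51

2 10 9 0 13 → sum 34
10 9 0 13 16 → sum 48
9 0 13 16 20 → sum 58
0 13 16 20 2 → sum 51
13 16 20 2 16 → sum 67
16 20 2 16 20 → sum 74
20 2 16 20 12 → sum 70
2 16 20 12 17 → sum 67
16 20 12 17 7 → sum 72
20 12 17 7 3 → sum 59
12 17 7 3 12 → sum 51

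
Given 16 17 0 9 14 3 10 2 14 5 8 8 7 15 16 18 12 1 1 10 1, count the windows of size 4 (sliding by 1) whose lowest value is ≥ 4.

(16, 17, 0, 9) → min 0
(17, 0, 9, 14) → min 0
(0, 9, 14, 3) → min 0
(9, 14, 3, 10) → min 3
(14, 3, 10, 2) → min 2
(3, 10, 2, 14) → min 2
(10, 2, 14, 5) → min 2
(2, 14, 5, 8) → min 2
(14, 5, 8, 8) → min 5  ≥ 4 ✓
(5, 8, 8, 7) → min 5  ≥ 4 ✓
(8, 8, 7, 15) → min 7  ≥ 4 ✓
(8, 7, 15, 16) → min 7  ≥ 4 ✓
(7, 15, 16, 18) → min 7  ≥ 4 ✓
(15, 16, 18, 12) → min 12  ≥ 4 ✓
(16, 18, 12, 1) → min 1
(18, 12, 1, 1) → min 1
(12, 1, 1, 10) → min 1
(1, 1, 10, 1) → min 1
6 windows satisfy the condition.

6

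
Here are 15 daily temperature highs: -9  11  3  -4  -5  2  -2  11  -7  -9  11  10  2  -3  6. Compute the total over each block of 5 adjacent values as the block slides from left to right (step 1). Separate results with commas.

(-9, 11, 3, -4, -5) → sum -4
(11, 3, -4, -5, 2) → sum 7
(3, -4, -5, 2, -2) → sum -6
(-4, -5, 2, -2, 11) → sum 2
(-5, 2, -2, 11, -7) → sum -1
(2, -2, 11, -7, -9) → sum -5
(-2, 11, -7, -9, 11) → sum 4
(11, -7, -9, 11, 10) → sum 16
(-7, -9, 11, 10, 2) → sum 7
(-9, 11, 10, 2, -3) → sum 11
(11, 10, 2, -3, 6) → sum 26

-4, 7, -6, 2, -1, -5, 4, 16, 7, 11, 26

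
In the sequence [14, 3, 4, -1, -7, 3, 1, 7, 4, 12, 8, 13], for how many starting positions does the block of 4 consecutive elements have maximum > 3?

8

(14, 3, 4, -1) → max 14  > 3 ✓
(3, 4, -1, -7) → max 4  > 3 ✓
(4, -1, -7, 3) → max 4  > 3 ✓
(-1, -7, 3, 1) → max 3
(-7, 3, 1, 7) → max 7  > 3 ✓
(3, 1, 7, 4) → max 7  > 3 ✓
(1, 7, 4, 12) → max 12  > 3 ✓
(7, 4, 12, 8) → max 12  > 3 ✓
(4, 12, 8, 13) → max 13  > 3 ✓
8 windows satisfy the condition.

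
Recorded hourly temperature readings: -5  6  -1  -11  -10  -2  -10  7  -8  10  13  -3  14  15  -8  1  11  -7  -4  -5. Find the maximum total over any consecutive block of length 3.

26

[-5, 6, -1] → sum 0
[6, -1, -11] → sum -6
[-1, -11, -10] → sum -22
[-11, -10, -2] → sum -23
[-10, -2, -10] → sum -22
[-2, -10, 7] → sum -5
[-10, 7, -8] → sum -11
[7, -8, 10] → sum 9
[-8, 10, 13] → sum 15
[10, 13, -3] → sum 20
[13, -3, 14] → sum 24
[-3, 14, 15] → sum 26
[14, 15, -8] → sum 21
[15, -8, 1] → sum 8
[-8, 1, 11] → sum 4
[1, 11, -7] → sum 5
[11, -7, -4] → sum 0
[-7, -4, -5] → sum -16
Maximum of these is 26.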